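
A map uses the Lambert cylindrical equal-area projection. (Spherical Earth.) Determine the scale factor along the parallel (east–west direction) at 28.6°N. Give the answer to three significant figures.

The Lambert cylindrical equal-area projection is the cylindrical equal-area projection with its standard parallel at the equator (φ₀ = 0). For cylindrical equal-area with standard parallel φ₀, h = cos φ / cos φ₀ and k = cos φ₀ / cos φ, so h·k = 1.
k = cos 0° / cos 28.6° = 1.000/0.8780 = 1.139.

1.14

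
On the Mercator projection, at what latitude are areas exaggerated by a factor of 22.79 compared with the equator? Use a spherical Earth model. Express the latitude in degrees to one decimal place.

Mercator areal scale is sec²φ.
sec²φ = 22.79  ⇒  cos²φ = 0.04388  ⇒  cos φ = 0.2095.
φ = arccos(0.2095) ≈ 77.9°.

77.9°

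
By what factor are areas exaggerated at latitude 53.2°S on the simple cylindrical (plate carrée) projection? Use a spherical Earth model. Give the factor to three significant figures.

In the plate carrée (x = Rλ, y = Rφ), meridians are true-scale (h = 1) and parallels are stretched by k = sec φ.
Areal scale = h·k = 1 × sec φ; at 53.2°, h = 1.000, k = 1.669, so h·k = 1.669.

1.67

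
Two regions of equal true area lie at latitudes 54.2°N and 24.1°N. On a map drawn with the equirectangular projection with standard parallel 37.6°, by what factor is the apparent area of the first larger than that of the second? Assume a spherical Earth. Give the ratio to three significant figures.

1.56

The equidistant cylindrical projection with φ₀ = 37.6° has h = 1 (meridians true) and k = cos φ₀ / cos φ along parallels.
Areal scale at 54.2°: h·k = 1.000 × 1.354 = 1.354.
Areal scale at 24.1°: h·k = 1.000 × 0.8679 = 0.8679.
Ratio = 1.354/0.8679 ≈ 1.56.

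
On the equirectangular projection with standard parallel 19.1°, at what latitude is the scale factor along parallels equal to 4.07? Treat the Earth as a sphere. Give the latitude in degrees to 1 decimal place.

With standard parallel φ₀ = 19.1°, the equirectangular projection gives x = Rλ cos φ₀, y = Rφ, so h = 1 and k = cos 19.1° / cos φ.
k = cos φ₀ / cos φ = 4.07  ⇒  cos φ = cos 19.1° / 4.07 = 0.2322.
φ = arccos(0.2322) ≈ 76.6°.

76.6°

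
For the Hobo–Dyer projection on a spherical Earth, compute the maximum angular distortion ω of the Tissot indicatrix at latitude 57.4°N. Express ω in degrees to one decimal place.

43.3°

Hobo–Dyer is a cylindrical equal-area projection with standard parallels at ±37.5°. For cylindrical equal-area with standard parallel φ₀, h = cos φ / cos φ₀ and k = cos φ₀ / cos φ, so h·k = 1.
At 57.4°: h = 0.6791, k = 1.473; principal scales a = 1.473, b = 0.6791.
sin(ω/2) = (a − b)/(a + b) = 0.7934/2.152 = 0.3688, so ω = 2 arcsin(0.3688) ≈ 43.3°.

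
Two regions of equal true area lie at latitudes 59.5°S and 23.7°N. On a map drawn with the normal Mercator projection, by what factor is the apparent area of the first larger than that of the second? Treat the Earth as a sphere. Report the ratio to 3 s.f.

On Mercator, area is exaggerated by sec²φ = 1/cos²φ.
At 59.5°: sec²(59.5°) = 1/0.5075² = 3.882.
At 23.7°: sec²(23.7°) = 1/0.9157² = 1.193.
Ratio = 3.882/1.193 = cos²(23.7°)/cos²(59.5°) ≈ 3.25.

3.25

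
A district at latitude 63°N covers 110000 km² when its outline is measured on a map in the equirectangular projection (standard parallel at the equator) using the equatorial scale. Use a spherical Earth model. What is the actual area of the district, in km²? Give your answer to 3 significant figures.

In the plate carrée (x = Rλ, y = Rφ), meridians are true-scale (h = 1) and parallels are stretched by k = sec φ.
Areal scale = h·k = 1 × sec φ; at 63°, h = 1.000, k = 2.203, so h·k = 2.203.
True area = apparent / (areal scale) = 110000 / 2.203 ≈ 49900 km².

49900 km²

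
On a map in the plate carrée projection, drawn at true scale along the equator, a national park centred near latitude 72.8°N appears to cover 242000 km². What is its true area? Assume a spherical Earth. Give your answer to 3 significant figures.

For the equirectangular projection with φ₀ = 0 (plate carrée), h = 1 along meridians and k = sec φ along parallels.
Areal scale = h·k = 1 × sec φ; at 72.8°, h = 1.000, k = 3.382, so h·k = 3.382.
True area = apparent / (areal scale) = 242000 / 3.382 ≈ 71600 km².

71600 km²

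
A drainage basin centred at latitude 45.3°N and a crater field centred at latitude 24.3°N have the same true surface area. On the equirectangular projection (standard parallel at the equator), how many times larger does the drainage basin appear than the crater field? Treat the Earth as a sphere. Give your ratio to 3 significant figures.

1.30

For the equirectangular projection with φ₀ = 0 (plate carrée), h = 1 along meridians and k = sec φ along parallels.
Areal scale at 45.3°: h·k = 1.000 × 1.422 = 1.422.
Areal scale at 24.3°: h·k = 1.000 × 1.097 = 1.097.
Ratio = 1.422/1.097 ≈ 1.30.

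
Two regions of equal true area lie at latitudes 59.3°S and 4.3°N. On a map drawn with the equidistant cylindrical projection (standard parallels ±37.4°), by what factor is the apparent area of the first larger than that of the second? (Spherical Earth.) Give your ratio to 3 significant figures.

In the equirectangular projection with standard parallel φ₀ = 37.4° (x = Rλ cos φ₀, y = Rφ), meridians are true-scale (h = 1) and the parallel scale is k = cos φ₀ / cos φ.
Areal scale at 59.3°: h·k = 1.000 × 1.556 = 1.556.
Areal scale at 4.3°: h·k = 1.000 × 0.7967 = 0.7967.
Ratio = 1.556/0.7967 ≈ 1.95.

1.95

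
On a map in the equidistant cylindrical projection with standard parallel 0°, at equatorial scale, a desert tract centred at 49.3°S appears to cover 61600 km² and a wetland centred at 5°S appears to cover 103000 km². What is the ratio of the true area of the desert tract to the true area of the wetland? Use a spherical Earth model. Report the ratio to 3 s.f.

0.391

Plate carrée has h = 1 and k = sec φ, giving areal scale sec φ; true area = (apparent area) · cos φ.
True area of desert tract: 61600 × cos(49.3°) = 61600 × 0.6521 = 40170 km².
True area of wetland: 103000 × cos(5°) = 103000 × 0.9962 = 102600 km².
Ratio = 40170 / 102600 ≈ 0.391.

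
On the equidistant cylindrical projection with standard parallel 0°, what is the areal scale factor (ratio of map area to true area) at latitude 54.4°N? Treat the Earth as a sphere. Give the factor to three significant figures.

1.72

For the equirectangular projection with φ₀ = 0 (plate carrée), h = 1 along meridians and k = sec φ along parallels.
Areal scale = h·k = 1 × sec φ; at 54.4°, h = 1.000, k = 1.718, so h·k = 1.718.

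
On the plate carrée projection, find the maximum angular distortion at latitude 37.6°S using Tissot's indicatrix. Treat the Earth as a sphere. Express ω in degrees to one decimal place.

13.3°

Plate carrée maps x = Rλ, y = Rφ. The meridian scale is h = 1 and the parallel scale is k = 1/cos φ = sec φ.
At 37.6°: h = 1.000, k = 1.262; principal scales a = 1.262, b = 1.000.
sin(ω/2) = (a − b)/(a + b) = 0.2622/2.262 = 0.1159, so ω = 2 arcsin(0.1159) ≈ 13.3°.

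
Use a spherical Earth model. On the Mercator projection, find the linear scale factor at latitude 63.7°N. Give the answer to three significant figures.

2.26

The Mercator projection is conformal; its linear scale factor is the same in every direction and equals sec φ = 1/cos φ.
k = 1/cos 63.7° = 1/0.4431 = 2.257.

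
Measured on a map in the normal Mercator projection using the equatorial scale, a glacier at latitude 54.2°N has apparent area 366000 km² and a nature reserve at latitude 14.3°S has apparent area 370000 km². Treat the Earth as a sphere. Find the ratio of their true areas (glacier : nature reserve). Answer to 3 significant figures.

Mercator's areal exaggeration is sec²φ; hence true area = (apparent area) · cos²φ.
True area of glacier: 366000 × cos²(54.2°) = 366000 × 0.3422 = 125200 km².
True area of nature reserve: 370000 × cos²(14.3°) = 370000 × 0.9390 = 347400 km².
Ratio = 125200 / 347400 ≈ 0.360.

0.360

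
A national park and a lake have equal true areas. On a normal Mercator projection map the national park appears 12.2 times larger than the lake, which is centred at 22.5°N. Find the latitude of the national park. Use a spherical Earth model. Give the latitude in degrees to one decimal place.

74.7°

Mercator areal scale is sec²φ, so apparent-area ratio = sec²φ₁ / sec²φ₂ = cos²φ₂ / cos²φ₁.
cos²φ₂ / cos²φ₁ = 12.2  ⇒  cos φ₁ = cos 22.5° / √12.2 = 0.9239/3.493 = 0.2645.
φ₁ = arccos(0.2645) ≈ 74.7°.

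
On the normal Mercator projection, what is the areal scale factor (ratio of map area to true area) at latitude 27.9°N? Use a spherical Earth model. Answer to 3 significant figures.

For Mercator, h = k = sec φ (a conformal cylindrical projection has a single point scale, 1/cos φ).
Areal scale = k² = sec²φ = 1/cos²(27.9°) = 1/0.8838² = 1.280.

1.28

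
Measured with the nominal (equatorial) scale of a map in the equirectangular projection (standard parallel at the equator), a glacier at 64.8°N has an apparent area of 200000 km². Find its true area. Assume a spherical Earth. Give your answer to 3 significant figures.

85200 km²

For the equirectangular projection with φ₀ = 0 (plate carrée), h = 1 along meridians and k = sec φ along parallels.
Areal scale = h·k = 1 × sec φ; at 64.8°, h = 1.000, k = 2.349, so h·k = 2.349.
True area = apparent / (areal scale) = 200000 / 2.349 ≈ 85200 km².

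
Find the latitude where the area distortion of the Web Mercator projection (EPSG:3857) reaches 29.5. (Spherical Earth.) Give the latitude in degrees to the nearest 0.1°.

79.4°

Mercator areal scale is sec²φ.
sec²φ = 29.5  ⇒  cos²φ = 0.03390  ⇒  cos φ = 0.1841.
φ = arccos(0.1841) ≈ 79.4°.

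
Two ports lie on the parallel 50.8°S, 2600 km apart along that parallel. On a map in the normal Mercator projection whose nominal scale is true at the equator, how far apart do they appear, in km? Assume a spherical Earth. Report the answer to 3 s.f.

4110 km

Mercator is conformal, so the point scale is isotropic: h = k = sec φ = 1/cos φ.
Along the parallel, k = sec 50.8° = 1/0.6320 = 1.582.
Map distance = 2600 × 1.582 ≈ 4110 km.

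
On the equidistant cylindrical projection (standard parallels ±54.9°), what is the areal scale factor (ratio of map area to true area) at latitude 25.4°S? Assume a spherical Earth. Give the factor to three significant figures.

In the equirectangular projection with standard parallel φ₀ = 54.9° (x = Rλ cos φ₀, y = Rφ), meridians are true-scale (h = 1) and the parallel scale is k = cos φ₀ / cos φ.
Areal scale = h·k = 1 × cos φ₀ / cos φ; at 25.4°, h = 1.000, k = 0.6365, so h·k = 0.6365.

0.637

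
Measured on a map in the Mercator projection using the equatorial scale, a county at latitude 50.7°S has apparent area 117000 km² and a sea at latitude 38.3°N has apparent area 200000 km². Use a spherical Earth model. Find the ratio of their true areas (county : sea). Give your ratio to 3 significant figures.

0.381

Since Mercator area scale is 1/cos²φ, the true area equals the apparent area multiplied by cos²φ.
True area of county: 117000 × cos²(50.7°) = 117000 × 0.4012 = 46940 km².
True area of sea: 200000 × cos²(38.3°) = 200000 × 0.6159 = 123200 km².
Ratio = 46940 / 123200 ≈ 0.381.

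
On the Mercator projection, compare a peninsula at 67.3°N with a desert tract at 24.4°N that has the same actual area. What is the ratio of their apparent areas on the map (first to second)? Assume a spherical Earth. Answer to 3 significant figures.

5.57

Mercator areal scale is sec²φ.
At 67.3°: sec²(67.3°) = 1/0.3859² = 6.715.
At 24.4°: sec²(24.4°) = 1/0.9107² = 1.206.
Ratio = 6.715/1.206 = cos²(24.4°)/cos²(67.3°) ≈ 5.57.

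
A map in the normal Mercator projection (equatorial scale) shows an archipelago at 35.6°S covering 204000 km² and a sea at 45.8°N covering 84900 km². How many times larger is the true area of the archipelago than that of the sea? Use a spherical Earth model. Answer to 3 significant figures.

3.27

Since Mercator area scale is 1/cos²φ, the true area equals the apparent area multiplied by cos²φ.
True area of archipelago: 204000 × cos²(35.6°) = 204000 × 0.6611 = 134900 km².
True area of sea: 84900 × cos²(45.8°) = 84900 × 0.4860 = 41260 km².
Ratio = 134900 / 41260 ≈ 3.27.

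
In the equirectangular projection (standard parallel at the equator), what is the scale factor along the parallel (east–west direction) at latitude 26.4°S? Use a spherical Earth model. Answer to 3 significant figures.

1.12

For the equirectangular projection with φ₀ = 0 (plate carrée), h = 1 along meridians and k = sec φ along parallels.
k = 1/cos 26.4° = 1/0.8957 = 1.116.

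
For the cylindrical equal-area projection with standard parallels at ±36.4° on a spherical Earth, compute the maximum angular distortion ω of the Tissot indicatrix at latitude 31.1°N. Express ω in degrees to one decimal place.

A cylindrical equal-area projection with standard parallel φ₀ has meridian scale h = cos φ / cos φ₀ and parallel scale k = cos φ₀ / cos φ (so areas are preserved, h·k = 1).
At 31.1°: h = 1.064, k = 0.9400; principal scales a = 1.064, b = 0.9400.
sin(ω/2) = (a − b)/(a + b) = 0.1238/2.004 = 0.06179, so ω = 2 arcsin(0.06179) ≈ 7.1°.

7.1°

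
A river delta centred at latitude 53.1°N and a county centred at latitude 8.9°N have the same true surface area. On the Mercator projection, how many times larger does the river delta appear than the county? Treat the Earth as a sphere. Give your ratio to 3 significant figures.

On Mercator, area is exaggerated by sec²φ = 1/cos²φ.
At 53.1°: sec²(53.1°) = 1/0.6004² = 2.774.
At 8.9°: sec²(8.9°) = 1/0.9880² = 1.025.
Ratio = 2.774/1.025 = cos²(8.9°)/cos²(53.1°) ≈ 2.71.

2.71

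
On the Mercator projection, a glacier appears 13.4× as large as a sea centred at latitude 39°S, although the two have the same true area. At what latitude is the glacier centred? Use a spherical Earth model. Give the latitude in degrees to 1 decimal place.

77.7°

For equal true areas on Mercator, apparent areas scale as sec²φ, so the ratio is cos²φ₂ / cos²φ₁.
cos²φ₂ / cos²φ₁ = 13.4  ⇒  cos φ₁ = cos 39° / √13.4 = 0.7771/3.661 = 0.2123.
φ₁ = arccos(0.2123) ≈ 77.7°.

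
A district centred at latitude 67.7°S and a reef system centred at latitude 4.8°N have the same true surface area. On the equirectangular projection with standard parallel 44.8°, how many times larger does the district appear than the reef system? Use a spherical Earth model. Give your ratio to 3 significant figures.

The equidistant cylindrical projection with φ₀ = 44.8° has h = 1 (meridians true) and k = cos φ₀ / cos φ along parallels.
Areal scale at 67.7°: h·k = 1.000 × 1.870 = 1.870.
Areal scale at 4.8°: h·k = 1.000 × 0.7121 = 0.7121.
Ratio = 1.870/0.7121 ≈ 2.63.

2.63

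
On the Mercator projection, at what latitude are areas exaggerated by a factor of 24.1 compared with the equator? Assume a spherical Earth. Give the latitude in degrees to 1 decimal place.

78.2°

Mercator areal scale is sec²φ.
sec²φ = 24.1  ⇒  cos²φ = 0.04149  ⇒  cos φ = 0.2037.
φ = arccos(0.2037) ≈ 78.2°.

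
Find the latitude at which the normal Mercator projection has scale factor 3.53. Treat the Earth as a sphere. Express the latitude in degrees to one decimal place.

Mercator scale is k = sec φ = 1/cos φ.
1/cos φ = 3.53  ⇒  cos φ = 0.2833  ⇒  φ = arccos(0.2833) ≈ 73.5°.

73.5°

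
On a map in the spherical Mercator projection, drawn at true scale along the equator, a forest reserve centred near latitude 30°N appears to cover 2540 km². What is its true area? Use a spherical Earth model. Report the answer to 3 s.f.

For Mercator, h = k = sec φ (a conformal cylindrical projection has a single point scale, 1/cos φ).
Areal scale = k² = sec²φ = 1/cos²(30°) = 1/0.8660² = 1.333.
True area = apparent / (areal scale) = 2540 / 1.333 ≈ 1900 km².

1900 km²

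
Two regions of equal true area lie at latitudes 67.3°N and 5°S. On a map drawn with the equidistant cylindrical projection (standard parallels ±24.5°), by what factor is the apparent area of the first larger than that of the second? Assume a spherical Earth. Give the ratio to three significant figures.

In the equirectangular projection with standard parallel φ₀ = 24.5° (x = Rλ cos φ₀, y = Rφ), meridians are true-scale (h = 1) and the parallel scale is k = cos φ₀ / cos φ.
Areal scale at 67.3°: h·k = 1.000 × 2.358 = 2.358.
Areal scale at 5°: h·k = 1.000 × 0.9134 = 0.9134.
Ratio = 2.358/0.9134 ≈ 2.58.

2.58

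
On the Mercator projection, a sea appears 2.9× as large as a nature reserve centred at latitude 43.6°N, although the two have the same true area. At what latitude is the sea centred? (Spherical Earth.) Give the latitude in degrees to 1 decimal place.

64.8°

On Mercator, (apparent₁)/(apparent₂) = sec²φ₁ / sec²φ₂ when true areas are equal.
cos²φ₂ / cos²φ₁ = 2.9  ⇒  cos φ₁ = cos 43.6° / √2.9 = 0.7242/1.703 = 0.4252.
φ₁ = arccos(0.4252) ≈ 64.8°.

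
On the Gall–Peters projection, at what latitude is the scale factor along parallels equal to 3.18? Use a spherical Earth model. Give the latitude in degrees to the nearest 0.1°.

Gall–Peters is a cylindrical equal-area projection with standard parallels at ±45°. For cylindrical equal-area with standard parallel φ₀, h = cos φ / cos φ₀ and k = cos φ₀ / cos φ, so h·k = 1.
k = cos φ₀ / cos φ = 3.18  ⇒  cos φ = cos 45° / 3.18 = 0.2224.
φ = arccos(0.2224) ≈ 77.2°.

77.2°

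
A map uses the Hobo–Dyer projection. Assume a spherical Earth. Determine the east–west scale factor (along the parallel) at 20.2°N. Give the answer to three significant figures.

0.845

Hobo–Dyer is a cylindrical equal-area projection with standard parallels at ±37.5°. Cylindrical equal-area (φ₀ = 37.5°): h = cos φ / cos 37.5° along meridians, k = cos 37.5° / cos φ along parallels; h·k = 1.
k = cos 37.5° / cos 20.2° = 0.7934/0.9385 = 0.8453.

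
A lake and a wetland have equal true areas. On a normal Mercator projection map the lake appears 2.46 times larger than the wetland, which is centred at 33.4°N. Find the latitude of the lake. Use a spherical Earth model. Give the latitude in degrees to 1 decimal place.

Mercator areal scale is sec²φ, so apparent-area ratio = sec²φ₁ / sec²φ₂ = cos²φ₂ / cos²φ₁.
cos²φ₂ / cos²φ₁ = 2.46  ⇒  cos φ₁ = cos 33.4° / √2.46 = 0.8348/1.568 = 0.5323.
φ₁ = arccos(0.5323) ≈ 57.8°.

57.8°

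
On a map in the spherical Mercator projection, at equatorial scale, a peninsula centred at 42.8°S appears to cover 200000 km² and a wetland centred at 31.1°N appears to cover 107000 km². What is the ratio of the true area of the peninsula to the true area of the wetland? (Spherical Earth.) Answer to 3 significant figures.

Since Mercator area scale is 1/cos²φ, the true area equals the apparent area multiplied by cos²φ.
True area of peninsula: 200000 × cos²(42.8°) = 200000 × 0.5384 = 107700 km².
True area of wetland: 107000 × cos²(31.1°) = 107000 × 0.7332 = 78450 km².
Ratio = 107700 / 78450 ≈ 1.37.

1.37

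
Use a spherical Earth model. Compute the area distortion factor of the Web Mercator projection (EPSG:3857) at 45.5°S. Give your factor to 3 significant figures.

2.04

For Mercator, h = k = sec φ (a conformal cylindrical projection has a single point scale, 1/cos φ).
Areal scale = k² = sec²φ = 1/cos²(45.5°) = 1/0.7009² = 2.036.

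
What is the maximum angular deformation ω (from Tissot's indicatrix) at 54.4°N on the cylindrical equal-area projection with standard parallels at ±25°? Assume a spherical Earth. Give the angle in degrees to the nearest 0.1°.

A cylindrical equal-area projection with standard parallel φ₀ has meridian scale h = cos φ / cos φ₀ and parallel scale k = cos φ₀ / cos φ (so areas are preserved, h·k = 1).
At 54.4°: h = 0.6423, k = 1.557; principal scales a = 1.557, b = 0.6423.
sin(ω/2) = (a − b)/(a + b) = 0.9146/2.199 = 0.4159, so ω = 2 arcsin(0.4159) ≈ 49.1°.

49.1°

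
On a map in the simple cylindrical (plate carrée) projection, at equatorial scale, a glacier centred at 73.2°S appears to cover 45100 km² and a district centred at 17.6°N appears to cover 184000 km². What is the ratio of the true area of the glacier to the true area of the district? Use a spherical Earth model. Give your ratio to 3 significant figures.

0.0743

On the plate carrée, areal scale = h·k = 1 × sec φ, so true area = apparent × cos φ.
True area of glacier: 45100 × cos(73.2°) = 45100 × 0.2890 = 13040 km².
True area of district: 184000 × cos(17.6°) = 184000 × 0.9532 = 175400 km².
Ratio = 13040 / 175400 ≈ 0.0743.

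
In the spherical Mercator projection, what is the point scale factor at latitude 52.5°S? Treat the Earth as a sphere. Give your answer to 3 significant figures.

For Mercator, h = k = sec φ (a conformal cylindrical projection has a single point scale, 1/cos φ).
k = 1/cos 52.5° = 1/0.6088 = 1.643.

1.64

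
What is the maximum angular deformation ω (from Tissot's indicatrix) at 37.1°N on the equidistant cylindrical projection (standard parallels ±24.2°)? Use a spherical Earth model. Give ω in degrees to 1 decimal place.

The equidistant cylindrical projection with φ₀ = 24.2° has h = 1 (meridians true) and k = cos φ₀ / cos φ along parallels.
At 37.1°: h = 1.000, k = 1.144; principal scales a = 1.144, b = 1.000.
sin(ω/2) = (a − b)/(a + b) = 0.1436/2.144 = 0.06699, so ω = 2 arcsin(0.06699) ≈ 7.7°.

7.7°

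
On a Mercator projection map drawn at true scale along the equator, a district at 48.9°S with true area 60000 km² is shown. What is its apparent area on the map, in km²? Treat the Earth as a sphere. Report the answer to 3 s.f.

For Mercator, h = k = sec φ (a conformal cylindrical projection has a single point scale, 1/cos φ).
Areal scale = k² = sec²φ = 1/cos²(48.9°) = 1/0.6574² = 2.314.
Apparent area = 60000 × 2.314 ≈ 139000 km².

139000 km²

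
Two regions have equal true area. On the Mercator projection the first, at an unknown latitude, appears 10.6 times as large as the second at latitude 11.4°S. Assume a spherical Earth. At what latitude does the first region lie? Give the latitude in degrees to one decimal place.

For equal true areas on Mercator, apparent areas scale as sec²φ, so the ratio is cos²φ₂ / cos²φ₁.
cos²φ₂ / cos²φ₁ = 10.6  ⇒  cos φ₁ = cos 11.4° / √10.6 = 0.9803/3.256 = 0.3011.
φ₁ = arccos(0.3011) ≈ 72.5°.

72.5°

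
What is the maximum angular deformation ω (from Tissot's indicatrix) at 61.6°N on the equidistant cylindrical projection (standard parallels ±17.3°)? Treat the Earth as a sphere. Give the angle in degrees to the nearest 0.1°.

With standard parallel φ₀ = 17.3°, the equirectangular projection gives x = Rλ cos φ₀, y = Rφ, so h = 1 and k = cos 17.3° / cos φ.
At 61.6°: h = 1.000, k = 2.007; principal scales a = 2.007, b = 1.000.
sin(ω/2) = (a − b)/(a + b) = 1.007/3.007 = 0.3350, so ω = 2 arcsin(0.3350) ≈ 39.1°.

39.1°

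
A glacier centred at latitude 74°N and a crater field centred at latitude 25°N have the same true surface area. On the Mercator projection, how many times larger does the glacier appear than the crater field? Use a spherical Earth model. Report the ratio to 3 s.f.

10.8

On Mercator, area is exaggerated by sec²φ = 1/cos²φ.
At 74°: sec²(74°) = 1/0.2756² = 13.16.
At 25°: sec²(25°) = 1/0.9063² = 1.217.
Ratio = 13.16/1.217 = cos²(25°)/cos²(74°) ≈ 10.8.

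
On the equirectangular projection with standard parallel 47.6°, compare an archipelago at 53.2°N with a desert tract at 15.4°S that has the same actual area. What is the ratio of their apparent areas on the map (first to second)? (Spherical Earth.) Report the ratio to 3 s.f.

1.61

In the equirectangular projection with standard parallel φ₀ = 47.6° (x = Rλ cos φ₀, y = Rφ), meridians are true-scale (h = 1) and the parallel scale is k = cos φ₀ / cos φ.
Areal scale at 53.2°: h·k = 1.000 × 1.126 = 1.126.
Areal scale at 15.4°: h·k = 1.000 × 0.6994 = 0.6994.
Ratio = 1.126/0.6994 ≈ 1.61.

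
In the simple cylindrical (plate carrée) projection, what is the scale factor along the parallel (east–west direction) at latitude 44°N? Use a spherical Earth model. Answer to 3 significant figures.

In the plate carrée (x = Rλ, y = Rφ), meridians are true-scale (h = 1) and parallels are stretched by k = sec φ.
k = 1/cos 44° = 1/0.7193 = 1.390.

1.39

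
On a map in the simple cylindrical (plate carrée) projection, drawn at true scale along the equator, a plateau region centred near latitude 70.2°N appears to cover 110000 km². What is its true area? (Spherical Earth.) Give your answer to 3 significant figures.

37300 km²

For the equirectangular projection with φ₀ = 0 (plate carrée), h = 1 along meridians and k = sec φ along parallels.
Areal scale = h·k = 1 × sec φ; at 70.2°, h = 1.000, k = 2.952, so h·k = 2.952.
True area = apparent / (areal scale) = 110000 / 2.952 ≈ 37300 km².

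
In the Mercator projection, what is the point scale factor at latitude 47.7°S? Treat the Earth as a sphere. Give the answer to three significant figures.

1.49

For Mercator, h = k = sec φ (a conformal cylindrical projection has a single point scale, 1/cos φ).
k = 1/cos 47.7° = 1/0.6730 = 1.486.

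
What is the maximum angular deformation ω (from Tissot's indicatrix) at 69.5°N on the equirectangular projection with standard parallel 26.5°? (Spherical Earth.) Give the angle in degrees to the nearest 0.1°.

The equidistant cylindrical projection with φ₀ = 26.5° has h = 1 (meridians true) and k = cos φ₀ / cos φ along parallels.
At 69.5°: h = 1.000, k = 2.555; principal scales a = 2.555, b = 1.000.
sin(ω/2) = (a − b)/(a + b) = 1.555/3.555 = 0.4375, so ω = 2 arcsin(0.4375) ≈ 51.9°.

51.9°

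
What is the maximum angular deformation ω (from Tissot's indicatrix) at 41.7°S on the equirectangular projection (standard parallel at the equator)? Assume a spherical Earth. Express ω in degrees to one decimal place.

For the equirectangular projection with φ₀ = 0 (plate carrée), h = 1 along meridians and k = sec φ along parallels.
At 41.7°: h = 1.000, k = 1.339; principal scales a = 1.339, b = 1.000.
sin(ω/2) = (a − b)/(a + b) = 0.3393/2.339 = 0.1451, so ω = 2 arcsin(0.1451) ≈ 16.7°.

16.7°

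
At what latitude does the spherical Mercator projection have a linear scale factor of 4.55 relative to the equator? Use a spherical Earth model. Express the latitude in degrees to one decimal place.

Mercator scale is k = sec φ = 1/cos φ.
1/cos φ = 4.55  ⇒  cos φ = 0.2198  ⇒  φ = arccos(0.2198) ≈ 77.3°.

77.3°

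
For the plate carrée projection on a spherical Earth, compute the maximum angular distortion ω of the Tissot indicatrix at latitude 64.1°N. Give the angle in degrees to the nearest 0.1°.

For the equirectangular projection with φ₀ = 0 (plate carrée), h = 1 along meridians and k = sec φ along parallels.
At 64.1°: h = 1.000, k = 2.289; principal scales a = 2.289, b = 1.000.
sin(ω/2) = (a − b)/(a + b) = 1.289/3.289 = 0.3920, so ω = 2 arcsin(0.3920) ≈ 46.2°.

46.2°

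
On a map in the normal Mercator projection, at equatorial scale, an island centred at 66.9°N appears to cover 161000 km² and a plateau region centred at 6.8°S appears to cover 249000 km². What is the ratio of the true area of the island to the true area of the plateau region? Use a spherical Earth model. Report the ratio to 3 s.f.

On Mercator the areal scale is sec²φ, so true area = apparent × cos²φ.
True area of island: 161000 × cos²(66.9°) = 161000 × 0.1539 = 24780 km².
True area of plateau region: 249000 × cos²(6.8°) = 249000 × 0.9860 = 245500 km².
Ratio = 24780 / 245500 ≈ 0.101.

0.101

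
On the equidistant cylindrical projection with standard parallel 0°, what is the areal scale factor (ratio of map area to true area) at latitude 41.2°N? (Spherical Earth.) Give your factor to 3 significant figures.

In the plate carrée (x = Rλ, y = Rφ), meridians are true-scale (h = 1) and parallels are stretched by k = sec φ.
Areal scale = h·k = 1 × sec φ; at 41.2°, h = 1.000, k = 1.329, so h·k = 1.329.

1.33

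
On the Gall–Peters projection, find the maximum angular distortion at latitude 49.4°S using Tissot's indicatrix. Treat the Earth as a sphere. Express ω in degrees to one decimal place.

9.5°

Gall–Peters is a cylindrical equal-area projection with standard parallels at ±45°. Cylindrical equal-area (φ₀ = 45°): h = cos φ / cos 45° along meridians, k = cos 45° / cos φ along parallels; h·k = 1.
At 49.4°: h = 0.9203, k = 1.087; principal scales a = 1.087, b = 0.9203.
sin(ω/2) = (a − b)/(a + b) = 0.1662/2.007 = 0.08283, so ω = 2 arcsin(0.08283) ≈ 9.5°.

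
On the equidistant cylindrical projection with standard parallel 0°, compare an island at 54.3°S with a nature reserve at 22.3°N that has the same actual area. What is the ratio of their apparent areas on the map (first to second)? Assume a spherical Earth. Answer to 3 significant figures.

1.59

For the equirectangular projection with φ₀ = 0 (plate carrée), h = 1 along meridians and k = sec φ along parallels.
Areal scale at 54.3°: h·k = 1.000 × 1.714 = 1.714.
Areal scale at 22.3°: h·k = 1.000 × 1.081 = 1.081.
Ratio = 1.714/1.081 ≈ 1.59.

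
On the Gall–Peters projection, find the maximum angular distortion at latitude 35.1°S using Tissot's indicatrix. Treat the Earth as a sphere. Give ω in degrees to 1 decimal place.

16.7°

The Gall–Peters projection is cylindrical equal-area with φ₀ = 45°. Cylindrical equal-area (φ₀ = 45°): h = cos φ / cos 45° along meridians, k = cos 45° / cos φ along parallels; h·k = 1.
At 35.1°: h = 1.157, k = 0.8643; principal scales a = 1.157, b = 0.8643.
sin(ω/2) = (a − b)/(a + b) = 0.2928/2.021 = 0.1448, so ω = 2 arcsin(0.1448) ≈ 16.7°.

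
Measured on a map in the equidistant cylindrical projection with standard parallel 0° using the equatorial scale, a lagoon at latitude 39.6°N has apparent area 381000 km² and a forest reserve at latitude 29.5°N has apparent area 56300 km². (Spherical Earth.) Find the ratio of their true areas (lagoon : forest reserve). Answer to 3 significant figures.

5.99

Plate carrée has h = 1 and k = sec φ, giving areal scale sec φ; true area = (apparent area) · cos φ.
True area of lagoon: 381000 × cos(39.6°) = 381000 × 0.7705 = 293600 km².
True area of forest reserve: 56300 × cos(29.5°) = 56300 × 0.8704 = 49000 km².
Ratio = 293600 / 49000 ≈ 5.99.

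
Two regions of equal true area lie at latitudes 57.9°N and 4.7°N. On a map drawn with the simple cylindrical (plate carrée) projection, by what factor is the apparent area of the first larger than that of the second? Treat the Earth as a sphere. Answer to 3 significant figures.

1.88

In the plate carrée (x = Rλ, y = Rφ), meridians are true-scale (h = 1) and parallels are stretched by k = sec φ.
Areal scale at 57.9°: h·k = 1.000 × 1.882 = 1.882.
Areal scale at 4.7°: h·k = 1.000 × 1.003 = 1.003.
Ratio = 1.882/1.003 ≈ 1.88.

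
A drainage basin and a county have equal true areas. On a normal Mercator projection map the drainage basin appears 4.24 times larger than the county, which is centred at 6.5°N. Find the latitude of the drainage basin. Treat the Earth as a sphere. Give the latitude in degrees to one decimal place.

61.1°

On Mercator, (apparent₁)/(apparent₂) = sec²φ₁ / sec²φ₂ when true areas are equal.
cos²φ₂ / cos²φ₁ = 4.24  ⇒  cos φ₁ = cos 6.5° / √4.24 = 0.9936/2.059 = 0.4825.
φ₁ = arccos(0.4825) ≈ 61.1°.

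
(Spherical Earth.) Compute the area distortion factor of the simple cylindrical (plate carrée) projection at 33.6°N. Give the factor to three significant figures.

For the equirectangular projection with φ₀ = 0 (plate carrée), h = 1 along meridians and k = sec φ along parallels.
Areal scale = h·k = 1 × sec φ; at 33.6°, h = 1.000, k = 1.201, so h·k = 1.201.

1.20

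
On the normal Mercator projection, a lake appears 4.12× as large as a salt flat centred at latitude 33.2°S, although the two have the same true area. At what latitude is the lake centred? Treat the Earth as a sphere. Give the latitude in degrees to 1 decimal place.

For equal true areas on Mercator, apparent areas scale as sec²φ, so the ratio is cos²φ₂ / cos²φ₁.
cos²φ₂ / cos²φ₁ = 4.12  ⇒  cos φ₁ = cos 33.2° / √4.12 = 0.8368/2.030 = 0.4122.
φ₁ = arccos(0.4122) ≈ 65.7°.

65.7°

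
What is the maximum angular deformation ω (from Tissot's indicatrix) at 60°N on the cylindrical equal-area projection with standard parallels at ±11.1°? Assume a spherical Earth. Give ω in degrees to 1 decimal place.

72.0°

Cylindrical equal-area (φ₀ = 11.1°): h = cos φ / cos 11.1° along meridians, k = cos 11.1° / cos φ along parallels; h·k = 1.
At 60°: h = 0.5095, k = 1.963; principal scales a = 1.963, b = 0.5095.
sin(ω/2) = (a − b)/(a + b) = 1.453/2.472 = 0.5878, so ω = 2 arcsin(0.5878) ≈ 72.0°.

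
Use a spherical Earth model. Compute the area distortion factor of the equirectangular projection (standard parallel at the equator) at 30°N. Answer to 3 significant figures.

Plate carrée maps x = Rλ, y = Rφ. The meridian scale is h = 1 and the parallel scale is k = 1/cos φ = sec φ.
Areal scale = h·k = 1 × sec φ; at 30°, h = 1.000, k = 1.155, so h·k = 1.155.

1.15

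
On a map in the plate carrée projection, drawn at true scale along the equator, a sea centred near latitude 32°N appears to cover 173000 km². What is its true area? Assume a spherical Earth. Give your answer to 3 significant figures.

147000 km²

For the equirectangular projection with φ₀ = 0 (plate carrée), h = 1 along meridians and k = sec φ along parallels.
Areal scale = h·k = 1 × sec φ; at 32°, h = 1.000, k = 1.179, so h·k = 1.179.
True area = apparent / (areal scale) = 173000 / 1.179 ≈ 147000 km².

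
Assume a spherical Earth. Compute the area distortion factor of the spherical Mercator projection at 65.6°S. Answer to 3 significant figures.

The Mercator projection is conformal; its linear scale factor is the same in every direction and equals sec φ = 1/cos φ.
Areal scale = k² = sec²φ = 1/cos²(65.6°) = 1/0.4131² = 5.860.

5.86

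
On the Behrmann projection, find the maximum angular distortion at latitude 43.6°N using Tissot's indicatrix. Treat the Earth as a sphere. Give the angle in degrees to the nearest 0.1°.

The Behrmann projection is cylindrical equal-area with φ₀ = 30°. A cylindrical equal-area projection with standard parallel φ₀ has meridian scale h = cos φ / cos φ₀ and parallel scale k = cos φ₀ / cos φ (so areas are preserved, h·k = 1).
At 43.6°: h = 0.8362, k = 1.196; principal scales a = 1.196, b = 0.8362.
sin(ω/2) = (a − b)/(a + b) = 0.3597/2.032 = 0.1770, so ω = 2 arcsin(0.1770) ≈ 20.4°.

20.4°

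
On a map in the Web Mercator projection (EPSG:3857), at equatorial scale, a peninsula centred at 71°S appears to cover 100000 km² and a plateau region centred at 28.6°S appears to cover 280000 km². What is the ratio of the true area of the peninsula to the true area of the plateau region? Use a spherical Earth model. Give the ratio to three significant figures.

On Mercator the areal scale is sec²φ, so true area = apparent × cos²φ.
True area of peninsula: 100000 × cos²(71°) = 100000 × 0.1060 = 10600 km².
True area of plateau region: 280000 × cos²(28.6°) = 280000 × 0.7709 = 215800 km².
Ratio = 10600 / 215800 ≈ 0.0491.

0.0491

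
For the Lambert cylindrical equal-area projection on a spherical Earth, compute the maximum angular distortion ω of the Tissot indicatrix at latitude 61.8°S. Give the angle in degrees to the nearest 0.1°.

The Lambert cylindrical equal-area projection is the cylindrical equal-area projection with its standard parallel at the equator (φ₀ = 0). Cylindrical equal-area (φ₀ = 0°): h = cos φ / cos 0° along meridians, k = cos 0° / cos φ along parallels; h·k = 1.
At 61.8°: h = 0.4726, k = 2.116; principal scales a = 2.116, b = 0.4726.
sin(ω/2) = (a − b)/(a + b) = 1.644/2.589 = 0.6349, so ω = 2 arcsin(0.6349) ≈ 78.8°.

78.8°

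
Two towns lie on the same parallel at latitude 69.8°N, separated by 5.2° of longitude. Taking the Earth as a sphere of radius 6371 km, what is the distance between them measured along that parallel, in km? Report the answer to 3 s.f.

Arc length along a parallel = R cos φ · Δλ (with Δλ in radians).
= 6371 × cos 69.8° × (5.2° × π/180) = 6371 × 0.3453 × 0.09076 ≈ 200 km.

200 km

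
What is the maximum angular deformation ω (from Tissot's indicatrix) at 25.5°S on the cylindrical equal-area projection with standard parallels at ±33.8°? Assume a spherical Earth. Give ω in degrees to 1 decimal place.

9.5°

Cylindrical equal-area (φ₀ = 33.8°): h = cos φ / cos 33.8° along meridians, k = cos 33.8° / cos φ along parallels; h·k = 1.
At 25.5°: h = 1.086, k = 0.9207; principal scales a = 1.086, b = 0.9207.
sin(ω/2) = (a − b)/(a + b) = 0.1655/2.007 = 0.08246, so ω = 2 arcsin(0.08246) ≈ 9.5°.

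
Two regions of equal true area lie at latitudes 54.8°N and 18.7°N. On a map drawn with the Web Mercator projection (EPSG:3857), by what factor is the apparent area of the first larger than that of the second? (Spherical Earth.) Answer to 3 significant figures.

Mercator is conformal with k = sec φ, so areal scale = k² = sec²φ.
At 54.8°: sec²(54.8°) = 1/0.5764² = 3.010.
At 18.7°: sec²(18.7°) = 1/0.9472² = 1.115.
Ratio = 3.010/1.115 = cos²(18.7°)/cos²(54.8°) ≈ 2.70.

2.70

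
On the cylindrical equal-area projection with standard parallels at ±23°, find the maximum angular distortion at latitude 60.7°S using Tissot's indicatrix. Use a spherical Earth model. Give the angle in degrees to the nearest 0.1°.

Cylindrical equal-area (φ₀ = 23°): h = cos φ / cos 23° along meridians, k = cos 23° / cos φ along parallels; h·k = 1.
At 60.7°: h = 0.5316, k = 1.881; principal scales a = 1.881, b = 0.5316.
sin(ω/2) = (a − b)/(a + b) = 1.349/2.413 = 0.5593, so ω = 2 arcsin(0.5593) ≈ 68.0°.

68.0°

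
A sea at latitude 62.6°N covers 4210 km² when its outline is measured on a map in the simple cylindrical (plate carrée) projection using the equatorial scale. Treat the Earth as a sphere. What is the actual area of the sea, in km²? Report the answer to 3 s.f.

1940 km²

Plate carrée maps x = Rλ, y = Rφ. The meridian scale is h = 1 and the parallel scale is k = 1/cos φ = sec φ.
Areal scale = h·k = 1 × sec φ; at 62.6°, h = 1.000, k = 2.173, so h·k = 2.173.
True area = apparent / (areal scale) = 4210 / 2.173 ≈ 1940 km².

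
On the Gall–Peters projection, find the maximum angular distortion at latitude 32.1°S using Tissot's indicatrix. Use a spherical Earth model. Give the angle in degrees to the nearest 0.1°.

Gall–Peters is a cylindrical equal-area projection with standard parallels at ±45°. A cylindrical equal-area projection with standard parallel φ₀ has meridian scale h = cos φ / cos φ₀ and parallel scale k = cos φ₀ / cos φ (so areas are preserved, h·k = 1).
At 32.1°: h = 1.198, k = 0.8347; principal scales a = 1.198, b = 0.8347.
sin(ω/2) = (a − b)/(a + b) = 0.3633/2.033 = 0.1787, so ω = 2 arcsin(0.1787) ≈ 20.6°.

20.6°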